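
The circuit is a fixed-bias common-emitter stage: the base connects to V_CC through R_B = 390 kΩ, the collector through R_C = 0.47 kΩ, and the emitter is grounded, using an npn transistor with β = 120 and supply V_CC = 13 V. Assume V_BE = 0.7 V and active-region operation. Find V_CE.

V_CE ≈ 11 V

Base loop: V_CC = I_B·R_B + V_BE, so I_B = (13 − 0.7)/390 kΩ = 0.0315 mA.
In the active region I_C = β·I_B = 120 × 0.0315 = 3.78 mA.
Collector loop: V_CE = V_CC − I_C·R_C = 13 − 3.78×0.47 = 11.2 V.
Since V_CE = 11.2 V > V_CE(sat) ≈ 0.2 V, the transistor is in the active region as assumed.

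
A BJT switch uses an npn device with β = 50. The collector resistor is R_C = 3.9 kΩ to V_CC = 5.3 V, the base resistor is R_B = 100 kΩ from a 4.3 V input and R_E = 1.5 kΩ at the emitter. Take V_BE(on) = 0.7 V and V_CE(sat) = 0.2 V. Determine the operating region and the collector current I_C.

Assume active: I_B = (4.3 − 0.7)/(100 + 51×1.5) = 0.0204 mA, I_C = β·I_B = 1.02 mA.
Then V_CE = 5.3 − 1.02×3.9 − 1.04×1.5 = -0.238 V < 0.2 V — the active assumption fails.
Re-solve with V_CE = 0.2 V. KCL at the emitter: V_E/R_E = (V_BB−0.7−V_E)/R_B + (V_CC−0.2−V_E)/R_C, giving V_E = 1.44 V.
I_C = (V_CC − 0.2 − V_E)/R_C = (5.1 − 1.44)/3.9 = 0.938 mA.
Check: I_B = (3.6 − 1.44)/100 = 0.0216 mA, and β·I_B = 1.08 mA > I_C, confirming saturation.

saturation; I_C ≈ 0.94 mA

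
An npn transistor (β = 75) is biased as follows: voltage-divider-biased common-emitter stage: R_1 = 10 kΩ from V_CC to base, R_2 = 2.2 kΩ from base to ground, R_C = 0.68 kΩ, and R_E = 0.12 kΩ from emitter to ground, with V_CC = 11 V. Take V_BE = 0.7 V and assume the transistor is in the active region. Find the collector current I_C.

Thevenize the base divider: V_Th = V_CC·R_2/(R_1+R_2) = 11×2.2/12.2 = 1.98 V, R_Th = R_1‖R_2 = 1.8 kΩ.
Base-emitter loop: V_Th = I_B·R_Th + V_BE + (β+1)I_B·R_E, so I_B = (1.98 − 0.7) / (1.8 + 76×0.12) = 0.118 mA.
I_C = β·I_B = 75×0.118 = 8.81 mA, and I_E = (β+1)I_B = 8.93 mA.
V_CE = V_CC − I_C·R_C − I_E·R_E = 11 − 8.81×0.68 − 8.93×0.12 = 3.94 V.
V_CE = 3.94 V > 0.2 V confirms active-region operation.

I_C ≈ 8.8 mA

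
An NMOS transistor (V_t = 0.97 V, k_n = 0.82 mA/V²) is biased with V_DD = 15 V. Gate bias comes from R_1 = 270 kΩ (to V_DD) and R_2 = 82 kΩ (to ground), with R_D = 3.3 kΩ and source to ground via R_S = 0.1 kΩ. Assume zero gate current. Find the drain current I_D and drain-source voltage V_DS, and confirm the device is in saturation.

V_G = V_DD·R_2/(R_1+R_2) = 15×82/352 = 3.49 V.
Assume saturation: I_D = (k_n/2)(V_GS − V_t)² with V_GS = V_G − I_D·R_S = 3.49 − 0.1·I_D.
Substituting gives 0.0041·I_D² − 1.21·I_D + 2.61 = 0, with roots I_D = 2.18 or 292 mA.
The root I_D = 292 mA gives V_GS = -25.7 V ≤ V_t, so take I_D = 2.18 mA.
Then V_GS = 3.28 V and V_DS = V_DD − I_D(R_D+R_S) = 15 − 2.18×3.4 = 7.59 V.
Saturation requires V_DS ≥ V_GS − V_t = 2.31 V; 7.59 ≥ 2.31 ✓.

I_D ≈ 2.2 mA, V_DS ≈ 7.6 V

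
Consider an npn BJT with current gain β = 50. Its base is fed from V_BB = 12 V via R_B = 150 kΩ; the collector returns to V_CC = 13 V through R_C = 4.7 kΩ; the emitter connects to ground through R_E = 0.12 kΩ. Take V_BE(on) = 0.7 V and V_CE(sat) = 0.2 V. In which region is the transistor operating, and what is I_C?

Assume active: I_B = (12 − 0.7)/(150 + 51×0.12) = 0.0724 mA, I_C = β·I_B = 3.62 mA.
Then V_CE = 13 − 3.62×4.7 − 3.69×0.12 = -4.45 V < 0.2 V — the active assumption fails.
Re-solve with V_CE = 0.2 V. KCL at the emitter: V_E/R_E = (V_BB−0.7−V_E)/R_B + (V_CC−0.2−V_E)/R_C, giving V_E = 0.327 V.
I_C = (V_CC − 0.2 − V_E)/R_C = (12.8 − 0.327)/4.7 = 2.65 mA.
Check: I_B = (11.3 − 0.327)/150 = 0.0732 mA, and β·I_B = 3.66 mA > I_C, confirming saturation.

saturation; I_C ≈ 2.7 mA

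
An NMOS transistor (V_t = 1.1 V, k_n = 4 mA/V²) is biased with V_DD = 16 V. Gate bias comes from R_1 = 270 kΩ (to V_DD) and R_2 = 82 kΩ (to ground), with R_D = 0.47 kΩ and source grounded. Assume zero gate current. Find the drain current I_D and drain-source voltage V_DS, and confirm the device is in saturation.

V_G = V_DD·R_2/(R_1+R_2) = 16×82/352 = 3.73 V. With the source grounded, V_GS = V_G = 3.73 V.
Assume saturation: I_D = (k_n/2)(V_GS − V_t)² = (4/2)×(3.73 − 1.1)² = 2×2.63² = 13.8 mA.
V_DS = V_DD − I_D·R_D = 16 − 13.8×0.47 = 9.51 V.
Saturation requires V_DS ≥ V_GS − V_t = 2.63 V; 9.51 ≥ 2.63 ✓.

I_D ≈ 14 mA, V_DS ≈ 9.5 V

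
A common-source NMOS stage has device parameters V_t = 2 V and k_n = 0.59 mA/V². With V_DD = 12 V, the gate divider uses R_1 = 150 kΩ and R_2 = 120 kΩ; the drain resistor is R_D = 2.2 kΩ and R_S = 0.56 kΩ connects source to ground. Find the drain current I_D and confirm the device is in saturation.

I_D ≈ 1.7 mA

V_G = V_DD·R_2/(R_1+R_2) = 12×120/270 = 5.33 V.
Assume saturation: I_D = (k_n/2)(V_GS − V_t)² with V_GS = V_G − I_D·R_S = 5.33 − 0.56·I_D.
Substituting gives 0.0925·I_D² − 2.1·I_D + 3.28 = 0, with roots I_D = 1.68 or 21 mA.
The root I_D = 21 mA gives V_GS = -6.44 V ≤ V_t, so take I_D = 1.68 mA.
Then V_GS = 4.39 V and V_DS = V_DD − I_D(R_D+R_S) = 12 − 1.68×2.76 = 7.35 V.
Saturation requires V_DS ≥ V_GS − V_t = 2.39 V; 7.35 ≥ 2.39 ✓.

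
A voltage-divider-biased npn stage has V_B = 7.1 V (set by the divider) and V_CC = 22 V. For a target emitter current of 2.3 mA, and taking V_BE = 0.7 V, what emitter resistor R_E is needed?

V_E = V_B − V_BE = 7.1 − 0.7 = 6.4 V.
R_E = V_E / I_E = 6.4 / 2.3 = 2.78 kΩ.

R_E ≈ 2.8 kΩ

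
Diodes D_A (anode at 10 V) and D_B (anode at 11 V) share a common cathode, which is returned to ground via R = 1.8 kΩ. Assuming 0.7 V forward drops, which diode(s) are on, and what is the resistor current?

Assume both conduct. Then node N would need to be at both 10−0.7 = 9.3 V and 11−0.7 = 10.3 V, which is impossible.
Assume only D_B conducts: V_N = 11 − 0.7 = 10.3 V, so I_R = 10.3/1.8 = 5.72 mA.
Check D_A: its anode-to-cathode voltage is 10 − 10.3 = -0.3 V < 0.7 V, so it is off. The assumption is consistent.

Only D_B conducts; I_R ≈ 5.7 mA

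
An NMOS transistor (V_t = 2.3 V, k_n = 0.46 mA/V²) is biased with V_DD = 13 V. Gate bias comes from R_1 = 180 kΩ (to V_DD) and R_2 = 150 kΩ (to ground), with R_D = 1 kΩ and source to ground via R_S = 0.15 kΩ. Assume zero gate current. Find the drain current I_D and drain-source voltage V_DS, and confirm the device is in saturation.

V_G = V_DD·R_2/(R_1+R_2) = 13×150/330 = 5.91 V.
Assume saturation: I_D = (k_n/2)(V_GS − V_t)² with V_GS = V_G − I_D·R_S = 5.91 − 0.15·I_D.
Substituting gives 0.00517·I_D² − 1.25·I_D + 3 = 0, with roots I_D = 2.42 or 239 mA.
The root I_D = 239 mA gives V_GS = -29.9 V ≤ V_t, so take I_D = 2.42 mA.
Then V_GS = 5.55 V and V_DS = V_DD − I_D(R_D+R_S) = 13 − 2.42×1.15 = 10.2 V.
Saturation requires V_DS ≥ V_GS − V_t = 3.25 V; 10.2 ≥ 3.25 ✓.

I_D ≈ 2.4 mA, V_DS ≈ 10 V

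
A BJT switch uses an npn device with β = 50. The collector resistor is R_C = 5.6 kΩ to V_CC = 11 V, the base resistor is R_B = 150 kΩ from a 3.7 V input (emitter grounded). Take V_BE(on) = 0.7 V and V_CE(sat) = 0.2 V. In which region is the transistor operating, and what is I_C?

active; I_C ≈ 1 mA

Assume active. Base-emitter loop: I_B = (V_BB − V_BE)/R_B = (3.7 − 0.7)/150 = 0.02 mA.
I_C = β·I_B = 50×0.02 = 1 mA.
V_CE = V_CC − I_C·R_C = 11 − 1×5.6 = 5.4 V > V_CE(sat), so the active-region assumption holds.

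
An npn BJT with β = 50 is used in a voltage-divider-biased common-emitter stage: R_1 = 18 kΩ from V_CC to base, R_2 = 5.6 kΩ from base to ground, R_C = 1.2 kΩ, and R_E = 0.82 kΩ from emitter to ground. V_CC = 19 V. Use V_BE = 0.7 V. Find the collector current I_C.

I_C ≈ 4.1 mA

Thevenize the base divider: V_Th = V_CC·R_2/(R_1+R_2) = 19×5.6/23.6 = 4.51 V, R_Th = R_1‖R_2 = 4.27 kΩ.
Base-emitter loop: V_Th = I_B·R_Th + V_BE + (β+1)I_B·R_E, so I_B = (4.51 − 0.7) / (4.27 + 51×0.82) = 0.0826 mA.
I_C = β·I_B = 50×0.0826 = 4.13 mA, and I_E = (β+1)I_B = 4.21 mA.
V_CE = V_CC − I_C·R_C − I_E·R_E = 19 − 4.13×1.2 − 4.21×0.82 = 10.6 V.
V_CE = 10.6 V > 0.2 V confirms active-region operation.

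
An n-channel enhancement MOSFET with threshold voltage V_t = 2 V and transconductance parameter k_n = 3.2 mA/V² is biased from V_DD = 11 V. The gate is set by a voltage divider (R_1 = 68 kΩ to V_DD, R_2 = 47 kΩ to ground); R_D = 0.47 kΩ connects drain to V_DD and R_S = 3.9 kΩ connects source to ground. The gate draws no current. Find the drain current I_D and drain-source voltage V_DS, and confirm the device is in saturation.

I_D ≈ 0.5 mA, V_DS ≈ 8.8 V

V_G = V_DD·R_2/(R_1+R_2) = 11×47/115 = 4.5 V.
Assume saturation: I_D = (k_n/2)(V_GS − V_t)² with V_GS = V_G − I_D·R_S = 4.5 − 3.9·I_D.
Substituting gives 24.3·I_D² − 32.1·I_D + 9.97 = 0, with roots I_D = 0.497 or 0.824 mA.
The root I_D = 0.824 mA gives V_GS = 1.28 V ≤ V_t, so take I_D = 0.497 mA.
Then V_GS = 2.56 V and V_DS = V_DD − I_D(R_D+R_S) = 11 − 0.497×4.37 = 8.83 V.
Saturation requires V_DS ≥ V_GS − V_t = 0.557 V; 8.83 ≥ 0.557 ✓.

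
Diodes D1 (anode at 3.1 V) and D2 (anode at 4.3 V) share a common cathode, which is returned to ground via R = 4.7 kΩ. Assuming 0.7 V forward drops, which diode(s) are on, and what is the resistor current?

Assume both conduct. Then node N would need to be at both 3.1−0.7 = 2.4 V and 4.3−0.7 = 3.6 V, which is impossible.
Assume only D2 conducts: V_N = 4.3 − 0.7 = 3.6 V, so I_R = 3.6/4.7 = 0.766 mA.
Check D1: its anode-to-cathode voltage is 3.1 − 3.6 = -0.5 V < 0.7 V, so it is off. The assumption is consistent.

Only D2 conducts; I_R ≈ 0.77 mA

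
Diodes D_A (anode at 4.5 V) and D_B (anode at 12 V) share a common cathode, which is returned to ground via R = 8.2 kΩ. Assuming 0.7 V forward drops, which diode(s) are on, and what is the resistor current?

Assume both conduct. Then node N would need to be at both 4.5−0.7 = 3.8 V and 12−0.7 = 11.3 V, which is impossible.
Assume only D_B conducts: V_N = 12 − 0.7 = 11.3 V, so I_R = 11.3/8.2 = 1.38 mA.
Check D_A: its anode-to-cathode voltage is 4.5 − 11.3 = -6.8 V < 0.7 V, so it is off. The assumption is consistent.

Only D_B conducts; I_R ≈ 1.4 mA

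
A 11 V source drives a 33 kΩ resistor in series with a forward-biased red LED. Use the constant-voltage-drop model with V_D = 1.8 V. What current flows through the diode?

I ≈ 0.28 mA

KVL around the loop: 11 = V_D + I·R = 1.8 + I × 33 kΩ.
So I = (11 − 1.8) / 33 kΩ = 9.2 / 33 = 0.279 mA.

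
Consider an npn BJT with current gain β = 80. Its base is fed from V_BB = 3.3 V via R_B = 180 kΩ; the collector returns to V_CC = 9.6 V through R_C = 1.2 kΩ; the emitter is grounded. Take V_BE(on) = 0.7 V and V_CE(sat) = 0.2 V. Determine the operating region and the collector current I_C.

Assume active. Base-emitter loop: I_B = (V_BB − V_BE)/R_B = (3.3 − 0.7)/180 = 0.0144 mA.
I_C = β·I_B = 80×0.0144 = 1.16 mA.
V_CE = V_CC − I_C·R_C = 9.6 − 1.16×1.2 = 8.21 V > V_CE(sat), so the active-region assumption holds.

active; I_C ≈ 1.2 mA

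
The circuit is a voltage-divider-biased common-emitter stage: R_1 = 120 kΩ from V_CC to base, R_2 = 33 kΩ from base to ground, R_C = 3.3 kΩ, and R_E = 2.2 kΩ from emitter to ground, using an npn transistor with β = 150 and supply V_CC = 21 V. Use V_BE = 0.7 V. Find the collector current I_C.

I_C ≈ 1.6 mA

Thevenize the base divider: V_Th = V_CC·R_2/(R_1+R_2) = 21×33/153 = 4.53 V, R_Th = R_1‖R_2 = 25.9 kΩ.
Base-emitter loop: V_Th = I_B·R_Th + V_BE + (β+1)I_B·R_E, so I_B = (4.53 − 0.7) / (25.9 + 151×2.2) = 0.0107 mA.
I_C = β·I_B = 150×0.0107 = 1.6 mA, and I_E = (β+1)I_B = 1.61 mA.
V_CE = V_CC − I_C·R_C − I_E·R_E = 21 − 1.6×3.3 − 1.61×2.2 = 12.2 V.
V_CE = 12.2 V > 0.2 V confirms active-region operation.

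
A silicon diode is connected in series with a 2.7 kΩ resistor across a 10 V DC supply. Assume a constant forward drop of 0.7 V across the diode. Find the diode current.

I ≈ 3.4 mA

KVL around the loop: 10 = V_D + I·R = 0.7 + I × 2.7 kΩ.
So I = (10 − 0.7) / 2.7 kΩ = 9.3 / 2.7 = 3.44 mA.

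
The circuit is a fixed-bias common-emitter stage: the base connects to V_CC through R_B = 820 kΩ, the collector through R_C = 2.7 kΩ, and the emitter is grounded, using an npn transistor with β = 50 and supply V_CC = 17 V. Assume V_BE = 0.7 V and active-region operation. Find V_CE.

Base loop: V_CC = I_B·R_B + V_BE, so I_B = (17 − 0.7)/820 kΩ = 0.0199 mA.
In the active region I_C = β·I_B = 50 × 0.0199 = 0.994 mA.
Collector loop: V_CE = V_CC − I_C·R_C = 17 − 0.994×2.7 = 14.3 V.
Since V_CE = 14.3 V > V_CE(sat) ≈ 0.2 V, the transistor is in the active region as assumed.

V_CE ≈ 14 V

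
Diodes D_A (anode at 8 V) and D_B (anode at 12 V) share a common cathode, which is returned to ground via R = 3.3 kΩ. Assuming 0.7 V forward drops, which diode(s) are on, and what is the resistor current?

Only D_B conducts; I_R ≈ 3.4 mA

Assume both conduct. Then node N would need to be at both 8−0.7 = 7.3 V and 12−0.7 = 11.3 V, which is impossible.
Assume only D_B conducts: V_N = 12 − 0.7 = 11.3 V, so I_R = 11.3/3.3 = 3.42 mA.
Check D_A: its anode-to-cathode voltage is 8 − 11.3 = -3.3 V < 0.7 V, so it is off. The assumption is consistent.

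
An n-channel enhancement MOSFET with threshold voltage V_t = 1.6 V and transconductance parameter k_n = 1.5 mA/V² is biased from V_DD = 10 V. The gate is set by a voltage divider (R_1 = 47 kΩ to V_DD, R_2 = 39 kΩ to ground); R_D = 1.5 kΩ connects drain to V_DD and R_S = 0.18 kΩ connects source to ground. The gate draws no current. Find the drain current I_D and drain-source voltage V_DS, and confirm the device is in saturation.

I_D ≈ 3.8 mA, V_DS ≈ 3.6 V

V_G = V_DD·R_2/(R_1+R_2) = 10×39/86 = 4.53 V.
Assume saturation: I_D = (k_n/2)(V_GS − V_t)² with V_GS = V_G − I_D·R_S = 4.53 − 0.18·I_D.
Substituting gives 0.0243·I_D² − 1.79·I_D + 6.46 = 0, with roots I_D = 3.8 or 70 mA.
The root I_D = 70 mA gives V_GS = -8.06 V ≤ V_t, so take I_D = 3.8 mA.
Then V_GS = 3.85 V and V_DS = V_DD − I_D(R_D+R_S) = 10 − 3.8×1.68 = 3.62 V.
Saturation requires V_DS ≥ V_GS − V_t = 2.25 V; 3.62 ≥ 2.25 ✓.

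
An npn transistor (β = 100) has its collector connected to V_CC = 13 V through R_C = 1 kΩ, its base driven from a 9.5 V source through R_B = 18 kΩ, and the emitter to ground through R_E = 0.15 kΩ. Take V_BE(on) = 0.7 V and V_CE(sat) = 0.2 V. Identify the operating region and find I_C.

Assume active: I_B = (9.5 − 0.7)/(18 + 101×0.15) = 0.265 mA, I_C = β·I_B = 26.5 mA.
Then V_CE = 13 − 26.5×1 − 26.8×0.15 = -17.6 V < 0.2 V — the active assumption fails.
Re-solve with V_CE = 0.2 V. KCL at the emitter: V_E/R_E = (V_BB−0.7−V_E)/R_B + (V_CC−0.2−V_E)/R_C, giving V_E = 1.72 V.
I_C = (V_CC − 0.2 − V_E)/R_C = (12.8 − 1.72)/1 = 11.1 mA.
Check: I_B = (8.8 − 1.72)/18 = 0.393 mA, and β·I_B = 39.3 mA > I_C, confirming saturation.

saturation; I_C ≈ 11 mA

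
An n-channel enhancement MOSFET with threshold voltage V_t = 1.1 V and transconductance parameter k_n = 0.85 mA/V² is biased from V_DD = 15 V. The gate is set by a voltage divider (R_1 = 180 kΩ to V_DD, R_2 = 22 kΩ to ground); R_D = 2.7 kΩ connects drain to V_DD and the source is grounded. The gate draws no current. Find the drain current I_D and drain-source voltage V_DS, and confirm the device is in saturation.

V_G = V_DD·R_2/(R_1+R_2) = 15×22/202 = 1.63 V. With the source grounded, V_GS = V_G = 1.63 V.
Assume saturation: I_D = (k_n/2)(V_GS − V_t)² = (0.85/2)×(1.63 − 1.1)² = 0.425×0.534² = 0.121 mA.
V_DS = V_DD − I_D·R_D = 15 − 0.121×2.7 = 14.7 V.
Saturation requires V_DS ≥ V_GS − V_t = 0.534 V; 14.7 ≥ 0.534 ✓.

I_D ≈ 0.12 mA, V_DS ≈ 15 V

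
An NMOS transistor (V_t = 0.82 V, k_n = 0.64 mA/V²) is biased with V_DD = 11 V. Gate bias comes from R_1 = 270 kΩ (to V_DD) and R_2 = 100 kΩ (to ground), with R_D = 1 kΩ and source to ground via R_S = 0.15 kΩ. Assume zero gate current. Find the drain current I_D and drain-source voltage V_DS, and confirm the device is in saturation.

I_D ≈ 1.2 mA, V_DS ≈ 9.6 V

V_G = V_DD·R_2/(R_1+R_2) = 11×100/370 = 2.97 V.
Assume saturation: I_D = (k_n/2)(V_GS − V_t)² with V_GS = V_G − I_D·R_S = 2.97 − 0.15·I_D.
Substituting gives 0.0072·I_D² − 1.21·I_D + 1.48 = 0, with roots I_D = 1.24 or 166 mA.
The root I_D = 166 mA gives V_GS = -22 V ≤ V_t, so take I_D = 1.24 mA.
Then V_GS = 2.79 V and V_DS = V_DD − I_D(R_D+R_S) = 11 − 1.24×1.15 = 9.58 V.
Saturation requires V_DS ≥ V_GS − V_t = 1.97 V; 9.58 ≥ 1.97 ✓.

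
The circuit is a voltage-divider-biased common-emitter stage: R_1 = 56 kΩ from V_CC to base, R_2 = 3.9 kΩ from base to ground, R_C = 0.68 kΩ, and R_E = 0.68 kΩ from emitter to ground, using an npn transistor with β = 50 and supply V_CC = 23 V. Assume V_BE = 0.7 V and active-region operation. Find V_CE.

V_CE ≈ 22 V

Thevenize the base divider: V_Th = V_CC·R_2/(R_1+R_2) = 23×3.9/59.9 = 1.5 V, R_Th = R_1‖R_2 = 3.65 kΩ.
Base-emitter loop: V_Th = I_B·R_Th + V_BE + (β+1)I_B·R_E, so I_B = (1.5 − 0.7) / (3.65 + 51×0.68) = 0.0208 mA.
I_C = β·I_B = 50×0.0208 = 1.04 mA, and I_E = (β+1)I_B = 1.06 mA.
V_CE = V_CC − I_C·R_C − I_E·R_E = 23 − 1.04×0.68 − 1.06×0.68 = 21.6 V.
V_CE = 21.6 V > 0.2 V confirms active-region operation.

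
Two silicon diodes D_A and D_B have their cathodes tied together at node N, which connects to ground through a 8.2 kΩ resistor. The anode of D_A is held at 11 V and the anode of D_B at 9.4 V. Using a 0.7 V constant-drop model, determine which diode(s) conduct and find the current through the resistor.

Assume both conduct. Then node N would need to be at both 11−0.7 = 10.3 V and 9.4−0.7 = 8.7 V, which is impossible.
Assume only D_A conducts: V_N = 11 − 0.7 = 10.3 V, so I_R = 10.3/8.2 = 1.26 mA.
Check D_B: its anode-to-cathode voltage is 9.4 − 10.3 = -0.9 V < 0.7 V, so it is off. The assumption is consistent.

Only D_A conducts; I_R ≈ 1.3 mA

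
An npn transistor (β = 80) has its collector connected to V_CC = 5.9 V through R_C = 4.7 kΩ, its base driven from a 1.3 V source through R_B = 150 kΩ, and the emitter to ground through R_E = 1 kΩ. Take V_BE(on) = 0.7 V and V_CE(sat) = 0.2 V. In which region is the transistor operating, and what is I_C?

active; I_C ≈ 0.21 mA

Assume active. Base-emitter loop: I_B = (V_BB − V_BE)/(R_B + (β+1)R_E) = (1.3 − 0.7)/(150 + 81×1) = 0.0026 mA.
I_C = β·I_B = 80×0.0026 = 0.208 mA.
V_CE = V_CC − I_C·R_C − I_E·R_E = 5.9 − 0.208×4.7 − 0.21×1 = 4.71 V > V_CE(sat), so the active-region assumption holds.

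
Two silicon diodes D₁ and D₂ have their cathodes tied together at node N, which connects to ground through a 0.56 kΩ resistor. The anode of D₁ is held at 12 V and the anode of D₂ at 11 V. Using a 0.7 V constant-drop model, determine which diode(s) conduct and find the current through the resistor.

Assume both conduct. Then node N would need to be at both 12−0.7 = 11.3 V and 11−0.7 = 10.3 V, which is impossible.
Assume only D₁ conducts: V_N = 12 − 0.7 = 11.3 V, so I_R = 11.3/0.56 = 20.2 mA.
Check D₂: its anode-to-cathode voltage is 11 − 11.3 = -0.3 V < 0.7 V, so it is off. The assumption is consistent.

Only D₁ conducts; I_R ≈ 20 mA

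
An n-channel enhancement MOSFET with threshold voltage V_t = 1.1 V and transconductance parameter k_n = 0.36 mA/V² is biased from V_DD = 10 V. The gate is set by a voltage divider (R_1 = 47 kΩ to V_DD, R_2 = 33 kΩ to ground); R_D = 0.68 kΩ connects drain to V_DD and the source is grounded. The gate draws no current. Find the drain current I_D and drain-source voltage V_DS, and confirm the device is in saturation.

V_G = V_DD·R_2/(R_1+R_2) = 10×33/80 = 4.12 V. With the source grounded, V_GS = V_G = 4.12 V.
Assume saturation: I_D = (k_n/2)(V_GS − V_t)² = (0.36/2)×(4.12 − 1.1)² = 0.18×3.02² = 1.65 mA.
V_DS = V_DD − I_D·R_D = 10 − 1.65×0.68 = 8.88 V.
Saturation requires V_DS ≥ V_GS − V_t = 3.02 V; 8.88 ≥ 3.02 ✓.

I_D ≈ 1.6 mA, V_DS ≈ 8.9 V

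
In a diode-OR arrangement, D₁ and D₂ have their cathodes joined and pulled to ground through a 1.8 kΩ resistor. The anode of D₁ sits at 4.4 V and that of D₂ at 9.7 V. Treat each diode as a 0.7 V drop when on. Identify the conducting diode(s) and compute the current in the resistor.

Only D₂ conducts; I_R ≈ 5 mA

Assume both conduct. Then node N would need to be at both 4.4−0.7 = 3.7 V and 9.7−0.7 = 9 V, which is impossible.
Assume only D₂ conducts: V_N = 9.7 − 0.7 = 9 V, so I_R = 9/1.8 = 5 mA.
Check D₁: its anode-to-cathode voltage is 4.4 − 9 = -4.6 V < 0.7 V, so it is off. The assumption is consistent.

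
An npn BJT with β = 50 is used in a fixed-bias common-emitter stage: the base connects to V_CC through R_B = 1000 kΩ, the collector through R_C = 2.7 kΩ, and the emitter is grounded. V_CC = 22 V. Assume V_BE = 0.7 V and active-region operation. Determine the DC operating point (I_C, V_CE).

Base loop: V_CC = I_B·R_B + V_BE, so I_B = (22 − 0.7)/1000 kΩ = 0.0213 mA.
In the active region I_C = β·I_B = 50 × 0.0213 = 1.06 mA.
Collector loop: V_CE = V_CC − I_C·R_C = 22 − 1.06×2.7 = 19.1 V.
Since V_CE = 19.1 V > V_CE(sat) ≈ 0.2 V, the transistor is in the active region as assumed.

I_C ≈ 1.1 mA, V_CE ≈ 19 V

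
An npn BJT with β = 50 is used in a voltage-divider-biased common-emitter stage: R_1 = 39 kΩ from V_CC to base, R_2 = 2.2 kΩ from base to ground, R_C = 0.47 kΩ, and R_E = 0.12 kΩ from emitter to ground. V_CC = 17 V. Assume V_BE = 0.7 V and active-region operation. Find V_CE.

V_CE ≈ 16 V

Thevenize the base divider: V_Th = V_CC·R_2/(R_1+R_2) = 17×2.2/41.2 = 0.908 V, R_Th = R_1‖R_2 = 2.08 kΩ.
Base-emitter loop: V_Th = I_B·R_Th + V_BE + (β+1)I_B·R_E, so I_B = (0.908 − 0.7) / (2.08 + 51×0.12) = 0.0253 mA.
I_C = β·I_B = 50×0.0253 = 1.27 mA, and I_E = (β+1)I_B = 1.29 mA.
V_CE = V_CC − I_C·R_C − I_E·R_E = 17 − 1.27×0.47 − 1.29×0.12 = 16.2 V.
V_CE = 16.2 V > 0.2 V confirms active-region operation.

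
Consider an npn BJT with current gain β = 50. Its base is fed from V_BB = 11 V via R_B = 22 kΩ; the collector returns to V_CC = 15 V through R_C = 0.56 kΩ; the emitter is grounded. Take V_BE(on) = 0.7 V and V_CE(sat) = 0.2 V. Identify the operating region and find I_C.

active; I_C ≈ 23 mA

Assume active. Base-emitter loop: I_B = (V_BB − V_BE)/R_B = (11 − 0.7)/22 = 0.468 mA.
I_C = β·I_B = 50×0.468 = 23.4 mA.
V_CE = V_CC − I_C·R_C = 15 − 23.4×0.56 = 1.89 V > V_CE(sat), so the active-region assumption holds.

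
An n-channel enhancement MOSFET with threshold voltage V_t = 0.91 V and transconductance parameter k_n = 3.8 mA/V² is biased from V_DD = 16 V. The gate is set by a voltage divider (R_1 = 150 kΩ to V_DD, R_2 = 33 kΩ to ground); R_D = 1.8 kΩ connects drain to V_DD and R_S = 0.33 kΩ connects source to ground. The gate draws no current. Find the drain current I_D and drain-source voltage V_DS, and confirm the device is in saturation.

V_G = V_DD·R_2/(R_1+R_2) = 16×33/183 = 2.89 V.
Assume saturation: I_D = (k_n/2)(V_GS − V_t)² with V_GS = V_G − I_D·R_S = 2.89 − 0.33·I_D.
Substituting gives 0.207·I_D² − 3.48·I_D + 7.41 = 0, with roots I_D = 2.51 or 14.3 mA.
The root I_D = 14.3 mA gives V_GS = -1.83 V ≤ V_t, so take I_D = 2.51 mA.
Then V_GS = 2.06 V and V_DS = V_DD − I_D(R_D+R_S) = 16 − 2.51×2.13 = 10.7 V.
Saturation requires V_DS ≥ V_GS − V_t = 1.15 V; 10.7 ≥ 1.15 ✓.

I_D ≈ 2.5 mA, V_DS ≈ 11 V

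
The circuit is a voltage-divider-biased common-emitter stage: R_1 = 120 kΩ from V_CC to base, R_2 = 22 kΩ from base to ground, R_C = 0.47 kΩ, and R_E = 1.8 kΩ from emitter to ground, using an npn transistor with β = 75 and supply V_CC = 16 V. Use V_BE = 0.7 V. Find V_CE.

V_CE ≈ 14 V

Thevenize the base divider: V_Th = V_CC·R_2/(R_1+R_2) = 16×22/142 = 2.48 V, R_Th = R_1‖R_2 = 18.6 kΩ.
Base-emitter loop: V_Th = I_B·R_Th + V_BE + (β+1)I_B·R_E, so I_B = (2.48 − 0.7) / (18.6 + 76×1.8) = 0.0114 mA.
I_C = β·I_B = 75×0.0114 = 0.859 mA, and I_E = (β+1)I_B = 0.87 mA.
V_CE = V_CC − I_C·R_C − I_E·R_E = 16 − 0.859×0.47 − 0.87×1.8 = 14 V.
V_CE = 14 V > 0.2 V confirms active-region operation.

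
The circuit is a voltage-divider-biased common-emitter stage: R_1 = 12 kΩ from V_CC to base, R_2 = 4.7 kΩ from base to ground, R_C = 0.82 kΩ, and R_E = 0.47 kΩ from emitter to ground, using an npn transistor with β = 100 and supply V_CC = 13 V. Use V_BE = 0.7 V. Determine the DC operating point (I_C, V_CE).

I_C ≈ 5.8 mA, V_CE ≈ 5.5 V

Thevenize the base divider: V_Th = V_CC·R_2/(R_1+R_2) = 13×4.7/16.7 = 3.66 V, R_Th = R_1‖R_2 = 3.38 kΩ.
Base-emitter loop: V_Th = I_B·R_Th + V_BE + (β+1)I_B·R_E, so I_B = (3.66 − 0.7) / (3.38 + 101×0.47) = 0.0582 mA.
I_C = β·I_B = 100×0.0582 = 5.82 mA, and I_E = (β+1)I_B = 5.88 mA.
V_CE = V_CC − I_C·R_C − I_E·R_E = 13 − 5.82×0.82 − 5.88×0.47 = 5.47 V.
V_CE = 5.47 V > 0.2 V confirms active-region operation.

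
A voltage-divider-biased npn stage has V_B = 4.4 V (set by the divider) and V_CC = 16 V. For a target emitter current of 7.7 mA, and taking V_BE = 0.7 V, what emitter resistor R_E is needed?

V_E = V_B − V_BE = 4.4 − 0.7 = 3.7 V.
R_E = V_E / I_E = 3.7 / 7.7 = 0.481 kΩ.

R_E ≈ 0.48 kΩ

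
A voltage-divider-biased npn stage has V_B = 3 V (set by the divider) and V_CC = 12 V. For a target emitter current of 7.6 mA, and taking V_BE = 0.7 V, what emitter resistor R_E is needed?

R_E ≈ 0.3 kΩ

V_E = V_B − V_BE = 3 − 0.7 = 2.3 V.
R_E = V_E / I_E = 2.3 / 7.6 = 0.303 kΩ.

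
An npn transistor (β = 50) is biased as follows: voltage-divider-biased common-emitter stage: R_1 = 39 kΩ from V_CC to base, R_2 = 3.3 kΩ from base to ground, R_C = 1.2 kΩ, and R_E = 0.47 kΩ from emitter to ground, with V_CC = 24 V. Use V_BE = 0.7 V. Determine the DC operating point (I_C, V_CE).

I_C ≈ 2.2 mA, V_CE ≈ 20 V

Thevenize the base divider: V_Th = V_CC·R_2/(R_1+R_2) = 24×3.3/42.3 = 1.87 V, R_Th = R_1‖R_2 = 3.04 kΩ.
Base-emitter loop: V_Th = I_B·R_Th + V_BE + (β+1)I_B·R_E, so I_B = (1.87 − 0.7) / (3.04 + 51×0.47) = 0.0434 mA.
I_C = β·I_B = 50×0.0434 = 2.17 mA, and I_E = (β+1)I_B = 2.21 mA.
V_CE = V_CC − I_C·R_C − I_E·R_E = 24 − 2.17×1.2 − 2.21×0.47 = 20.4 V.
V_CE = 20.4 V > 0.2 V confirms active-region operation.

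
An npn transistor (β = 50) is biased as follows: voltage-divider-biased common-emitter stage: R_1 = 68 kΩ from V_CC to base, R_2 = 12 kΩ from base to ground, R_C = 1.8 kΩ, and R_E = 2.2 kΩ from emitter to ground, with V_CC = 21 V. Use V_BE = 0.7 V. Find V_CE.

V_CE ≈ 17 V

Thevenize the base divider: V_Th = V_CC·R_2/(R_1+R_2) = 21×12/80 = 3.15 V, R_Th = R_1‖R_2 = 10.2 kΩ.
Base-emitter loop: V_Th = I_B·R_Th + V_BE + (β+1)I_B·R_E, so I_B = (3.15 − 0.7) / (10.2 + 51×2.2) = 0.02 mA.
I_C = β·I_B = 50×0.02 = 1 mA, and I_E = (β+1)I_B = 1.02 mA.
V_CE = V_CC − I_C·R_C − I_E·R_E = 21 − 1×1.8 − 1.02×2.2 = 17 V.
V_CE = 17 V > 0.2 V confirms active-region operation.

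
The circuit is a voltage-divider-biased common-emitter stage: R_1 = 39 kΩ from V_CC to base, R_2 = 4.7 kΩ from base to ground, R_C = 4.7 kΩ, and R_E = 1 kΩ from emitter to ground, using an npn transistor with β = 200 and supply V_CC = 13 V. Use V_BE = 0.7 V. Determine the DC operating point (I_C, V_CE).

I_C ≈ 0.68 mA, V_CE ≈ 9.1 V

Thevenize the base divider: V_Th = V_CC·R_2/(R_1+R_2) = 13×4.7/43.7 = 1.4 V, R_Th = R_1‖R_2 = 4.19 kΩ.
Base-emitter loop: V_Th = I_B·R_Th + V_BE + (β+1)I_B·R_E, so I_B = (1.4 − 0.7) / (4.19 + 201×1) = 0.0034 mA.
I_C = β·I_B = 200×0.0034 = 0.68 mA, and I_E = (β+1)I_B = 0.684 mA.
V_CE = V_CC − I_C·R_C − I_E·R_E = 13 − 0.68×4.7 − 0.684×1 = 9.12 V.
V_CE = 9.12 V > 0.2 V confirms active-region operation.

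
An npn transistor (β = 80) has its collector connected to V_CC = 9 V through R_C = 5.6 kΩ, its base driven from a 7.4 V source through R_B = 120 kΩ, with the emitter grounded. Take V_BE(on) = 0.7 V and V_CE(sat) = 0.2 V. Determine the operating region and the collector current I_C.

Assume active: I_B = (7.4 − 0.7)/120 = 0.0558 mA, giving I_C = β·I_B = 4.47 mA.
But then V_CE = 9 − 4.47×5.6 = -16 V < V_CE(sat) = 0.2 V — impossible in the active region.
So the transistor is saturated. With V_CE = 0.2 V, I_C = (V_CC − 0.2)/R_C = 8.8/5.6 = 1.57 mA.
Check: β·I_B = 4.47 mA > I_C = 1.57 mA, confirming saturation.

saturation; I_C ≈ 1.6 mA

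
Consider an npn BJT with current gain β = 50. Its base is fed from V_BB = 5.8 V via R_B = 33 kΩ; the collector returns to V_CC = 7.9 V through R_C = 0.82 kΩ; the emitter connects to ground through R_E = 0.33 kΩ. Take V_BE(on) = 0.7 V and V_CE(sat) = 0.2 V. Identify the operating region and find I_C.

Assume active. Base-emitter loop: I_B = (V_BB − V_BE)/(R_B + (β+1)R_E) = (5.8 − 0.7)/(33 + 51×0.33) = 0.102 mA.
I_C = β·I_B = 50×0.102 = 5.12 mA.
V_CE = V_CC − I_C·R_C − I_E·R_E = 7.9 − 5.12×0.82 − 5.22×0.33 = 1.98 V > V_CE(sat), so the active-region assumption holds.

active; I_C ≈ 5.1 mA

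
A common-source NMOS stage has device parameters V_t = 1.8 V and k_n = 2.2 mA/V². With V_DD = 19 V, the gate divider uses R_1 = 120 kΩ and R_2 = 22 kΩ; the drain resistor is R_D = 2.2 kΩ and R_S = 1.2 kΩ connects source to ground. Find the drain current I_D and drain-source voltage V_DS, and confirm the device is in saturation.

I_D ≈ 0.43 mA, V_DS ≈ 18 V

V_G = V_DD·R_2/(R_1+R_2) = 19×22/142 = 2.94 V.
Assume saturation: I_D = (k_n/2)(V_GS − V_t)² with V_GS = V_G − I_D·R_S = 2.94 − 1.2·I_D.
Substituting gives 1.58·I_D² − 4.02·I_D + 1.44 = 0, with roots I_D = 0.431 or 2.11 mA.
The root I_D = 2.11 mA gives V_GS = 0.416 V ≤ V_t, so take I_D = 0.431 mA.
Then V_GS = 2.43 V and V_DS = V_DD − I_D(R_D+R_S) = 19 − 0.431×3.4 = 17.5 V.
Saturation requires V_DS ≥ V_GS − V_t = 0.626 V; 17.5 ≥ 0.626 ✓.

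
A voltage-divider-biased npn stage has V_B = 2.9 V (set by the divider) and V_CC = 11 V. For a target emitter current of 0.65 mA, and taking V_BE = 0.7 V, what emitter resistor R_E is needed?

V_E = V_B − V_BE = 2.9 − 0.7 = 2.2 V.
R_E = V_E / I_E = 2.2 / 0.65 = 3.38 kΩ.

R_E ≈ 3.4 kΩ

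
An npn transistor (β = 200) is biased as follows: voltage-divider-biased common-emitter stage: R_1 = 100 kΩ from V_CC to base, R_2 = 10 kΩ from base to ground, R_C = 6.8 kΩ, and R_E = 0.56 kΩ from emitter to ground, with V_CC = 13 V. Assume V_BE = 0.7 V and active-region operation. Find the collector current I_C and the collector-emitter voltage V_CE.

I_C ≈ 0.79 mA, V_CE ≈ 7.2 V

Thevenize the base divider: V_Th = V_CC·R_2/(R_1+R_2) = 13×10/110 = 1.18 V, R_Th = R_1‖R_2 = 9.09 kΩ.
Base-emitter loop: V_Th = I_B·R_Th + V_BE + (β+1)I_B·R_E, so I_B = (1.18 − 0.7) / (9.09 + 201×0.56) = 0.00396 mA.
I_C = β·I_B = 200×0.00396 = 0.792 mA, and I_E = (β+1)I_B = 0.796 mA.
V_CE = V_CC − I_C·R_C − I_E·R_E = 13 − 0.792×6.8 − 0.796×0.56 = 7.17 V.
V_CE = 7.17 V > 0.2 V confirms active-region operation.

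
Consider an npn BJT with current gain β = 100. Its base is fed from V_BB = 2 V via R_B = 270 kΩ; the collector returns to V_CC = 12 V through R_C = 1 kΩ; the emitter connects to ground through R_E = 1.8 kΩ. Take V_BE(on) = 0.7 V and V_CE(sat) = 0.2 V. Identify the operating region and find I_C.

Assume active. Base-emitter loop: I_B = (V_BB − V_BE)/(R_B + (β+1)R_E) = (2 − 0.7)/(270 + 101×1.8) = 0.00288 mA.
I_C = β·I_B = 100×0.00288 = 0.288 mA.
V_CE = V_CC − I_C·R_C − I_E·R_E = 12 − 0.288×1 − 0.291×1.8 = 11.2 V > V_CE(sat), so the active-region assumption holds.

active; I_C ≈ 0.29 mA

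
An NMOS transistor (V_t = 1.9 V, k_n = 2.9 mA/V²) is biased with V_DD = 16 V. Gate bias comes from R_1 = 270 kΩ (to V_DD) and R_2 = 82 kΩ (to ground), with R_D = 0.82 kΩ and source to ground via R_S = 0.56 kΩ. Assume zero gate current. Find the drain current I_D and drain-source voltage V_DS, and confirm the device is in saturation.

I_D ≈ 1.5 mA, V_DS ≈ 14 V

V_G = V_DD·R_2/(R_1+R_2) = 16×82/352 = 3.73 V.
Assume saturation: I_D = (k_n/2)(V_GS − V_t)² with V_GS = V_G − I_D·R_S = 3.73 − 0.56·I_D.
Substituting gives 0.455·I_D² − 3.97·I_D + 4.84 = 0, with roots I_D = 1.47 or 7.26 mA.
The root I_D = 7.26 mA gives V_GS = -0.337 V ≤ V_t, so take I_D = 1.47 mA.
Then V_GS = 2.91 V and V_DS = V_DD − I_D(R_D+R_S) = 16 − 1.47×1.38 = 14 V.
Saturation requires V_DS ≥ V_GS − V_t = 1.01 V; 14 ≥ 1.01 ✓.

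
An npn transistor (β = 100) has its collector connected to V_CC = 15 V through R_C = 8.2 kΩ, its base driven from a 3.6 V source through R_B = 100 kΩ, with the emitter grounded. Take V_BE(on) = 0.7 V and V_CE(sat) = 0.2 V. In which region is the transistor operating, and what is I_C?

Assume active: I_B = (3.6 − 0.7)/100 = 0.029 mA, giving I_C = β·I_B = 2.9 mA.
But then V_CE = 15 − 2.9×8.2 = -8.78 V < V_CE(sat) = 0.2 V — impossible in the active region.
So the transistor is saturated. With V_CE = 0.2 V, I_C = (V_CC − 0.2)/R_C = 14.8/8.2 = 1.8 mA.
Check: β·I_B = 2.9 mA > I_C = 1.8 mA, confirming saturation.

saturation; I_C ≈ 1.8 mA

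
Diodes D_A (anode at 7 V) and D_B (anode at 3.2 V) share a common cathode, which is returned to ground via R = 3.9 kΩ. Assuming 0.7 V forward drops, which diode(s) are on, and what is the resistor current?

Only D_A conducts; I_R ≈ 1.6 mA

Assume both conduct. Then node N would need to be at both 7−0.7 = 6.3 V and 3.2−0.7 = 2.5 V, which is impossible.
Assume only D_A conducts: V_N = 7 − 0.7 = 6.3 V, so I_R = 6.3/3.9 = 1.62 mA.
Check D_B: its anode-to-cathode voltage is 3.2 − 6.3 = -3.1 V < 0.7 V, so it is off. The assumption is consistent.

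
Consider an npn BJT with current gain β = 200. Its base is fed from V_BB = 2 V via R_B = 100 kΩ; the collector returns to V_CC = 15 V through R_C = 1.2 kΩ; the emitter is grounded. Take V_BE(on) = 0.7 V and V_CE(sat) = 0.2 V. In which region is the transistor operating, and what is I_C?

Assume active. Base-emitter loop: I_B = (V_BB − V_BE)/R_B = (2 − 0.7)/100 = 0.013 mA.
I_C = β·I_B = 200×0.013 = 2.6 mA.
V_CE = V_CC − I_C·R_C = 15 − 2.6×1.2 = 11.9 V > V_CE(sat), so the active-region assumption holds.

active; I_C ≈ 2.6 mA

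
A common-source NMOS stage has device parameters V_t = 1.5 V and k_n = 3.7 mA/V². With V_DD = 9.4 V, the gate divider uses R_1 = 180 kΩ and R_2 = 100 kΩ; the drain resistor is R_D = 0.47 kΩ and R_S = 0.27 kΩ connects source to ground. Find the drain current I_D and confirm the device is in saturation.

I_D ≈ 2.5 mA

V_G = V_DD·R_2/(R_1+R_2) = 9.4×100/280 = 3.36 V.
Assume saturation: I_D = (k_n/2)(V_GS − V_t)² with V_GS = V_G − I_D·R_S = 3.36 − 0.27·I_D.
Substituting gives 0.135·I_D² − 2.86·I_D + 6.38 = 0, with roots I_D = 2.54 or 18.6 mA.
The root I_D = 18.6 mA gives V_GS = -1.67 V ≤ V_t, so take I_D = 2.54 mA.
Then V_GS = 2.67 V and V_DS = V_DD − I_D(R_D+R_S) = 9.4 − 2.54×0.74 = 7.52 V.
Saturation requires V_DS ≥ V_GS − V_t = 1.17 V; 7.52 ≥ 1.17 ✓.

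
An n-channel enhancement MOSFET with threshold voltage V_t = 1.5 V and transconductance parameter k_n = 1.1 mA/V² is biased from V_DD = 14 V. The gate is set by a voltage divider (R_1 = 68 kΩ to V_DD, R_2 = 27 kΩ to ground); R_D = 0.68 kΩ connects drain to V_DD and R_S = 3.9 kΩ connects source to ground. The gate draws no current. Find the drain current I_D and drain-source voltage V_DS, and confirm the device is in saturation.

V_G = V_DD·R_2/(R_1+R_2) = 14×27/95 = 3.98 V.
Assume saturation: I_D = (k_n/2)(V_GS − V_t)² with V_GS = V_G − I_D·R_S = 3.98 − 3.9·I_D.
Substituting gives 8.37·I_D² − 11.6·I_D + 3.38 = 0, with roots I_D = 0.413 or 0.977 mA.
The root I_D = 0.977 mA gives V_GS = 0.167 V ≤ V_t, so take I_D = 0.413 mA.
Then V_GS = 2.37 V and V_DS = V_DD − I_D(R_D+R_S) = 14 − 0.413×4.58 = 12.1 V.
Saturation requires V_DS ≥ V_GS − V_t = 0.867 V; 12.1 ≥ 0.867 ✓.

I_D ≈ 0.41 mA, V_DS ≈ 12 V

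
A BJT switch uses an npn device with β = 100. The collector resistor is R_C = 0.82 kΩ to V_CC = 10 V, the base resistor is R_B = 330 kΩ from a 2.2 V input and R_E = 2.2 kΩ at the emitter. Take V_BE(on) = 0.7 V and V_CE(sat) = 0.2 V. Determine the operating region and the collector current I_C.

active; I_C ≈ 0.27 mA

Assume active. Base-emitter loop: I_B = (V_BB − V_BE)/(R_B + (β+1)R_E) = (2.2 − 0.7)/(330 + 101×2.2) = 0.00272 mA.
I_C = β·I_B = 100×0.00272 = 0.272 mA.
V_CE = V_CC − I_C·R_C − I_E·R_E = 10 − 0.272×0.82 − 0.274×2.2 = 9.17 V > V_CE(sat), so the active-region assumption holds.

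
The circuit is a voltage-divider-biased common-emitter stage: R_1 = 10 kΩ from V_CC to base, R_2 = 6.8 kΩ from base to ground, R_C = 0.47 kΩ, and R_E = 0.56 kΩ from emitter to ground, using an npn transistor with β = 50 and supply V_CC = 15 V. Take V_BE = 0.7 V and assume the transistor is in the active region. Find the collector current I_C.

Thevenize the base divider: V_Th = V_CC·R_2/(R_1+R_2) = 15×6.8/16.8 = 6.07 V, R_Th = R_1‖R_2 = 4.05 kΩ.
Base-emitter loop: V_Th = I_B·R_Th + V_BE + (β+1)I_B·R_E, so I_B = (6.07 − 0.7) / (4.05 + 51×0.56) = 0.165 mA.
I_C = β·I_B = 50×0.165 = 8.24 mA, and I_E = (β+1)I_B = 8.4 mA.
V_CE = V_CC − I_C·R_C − I_E·R_E = 15 − 8.24×0.47 − 8.4×0.56 = 6.42 V.
V_CE = 6.42 V > 0.2 V confirms active-region operation.

I_C ≈ 8.2 mA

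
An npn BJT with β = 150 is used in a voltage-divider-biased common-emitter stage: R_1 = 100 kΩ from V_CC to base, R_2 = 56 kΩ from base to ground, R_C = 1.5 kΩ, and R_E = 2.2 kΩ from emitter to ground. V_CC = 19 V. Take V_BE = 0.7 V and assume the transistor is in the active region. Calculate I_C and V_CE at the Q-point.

I_C ≈ 2.5 mA, V_CE ≈ 9.7 V

Thevenize the base divider: V_Th = V_CC·R_2/(R_1+R_2) = 19×56/156 = 6.82 V, R_Th = R_1‖R_2 = 35.9 kΩ.
Base-emitter loop: V_Th = I_B·R_Th + V_BE + (β+1)I_B·R_E, so I_B = (6.82 − 0.7) / (35.9 + 151×2.2) = 0.0166 mA.
I_C = β·I_B = 150×0.0166 = 2.49 mA, and I_E = (β+1)I_B = 2.51 mA.
V_CE = V_CC − I_C·R_C − I_E·R_E = 19 − 2.49×1.5 − 2.51×2.2 = 9.74 V.
V_CE = 9.74 V > 0.2 V confirms active-region operation.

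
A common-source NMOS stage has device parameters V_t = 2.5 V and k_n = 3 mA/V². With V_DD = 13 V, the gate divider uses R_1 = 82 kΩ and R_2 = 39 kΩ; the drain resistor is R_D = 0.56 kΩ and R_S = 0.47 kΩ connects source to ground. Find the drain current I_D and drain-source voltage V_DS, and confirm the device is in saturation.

I_D ≈ 1.5 mA, V_DS ≈ 11 V

V_G = V_DD·R_2/(R_1+R_2) = 13×39/121 = 4.19 V.
Assume saturation: I_D = (k_n/2)(V_GS − V_t)² with V_GS = V_G − I_D·R_S = 4.19 − 0.47·I_D.
Substituting gives 0.331·I_D² − 3.38·I_D + 4.28 = 0, with roots I_D = 1.48 or 8.73 mA.
The root I_D = 8.73 mA gives V_GS = 0.0878 V ≤ V_t, so take I_D = 1.48 mA.
Then V_GS = 3.49 V and V_DS = V_DD − I_D(R_D+R_S) = 13 − 1.48×1.03 = 11.5 V.
Saturation requires V_DS ≥ V_GS − V_t = 0.994 V; 11.5 ≥ 0.994 ✓.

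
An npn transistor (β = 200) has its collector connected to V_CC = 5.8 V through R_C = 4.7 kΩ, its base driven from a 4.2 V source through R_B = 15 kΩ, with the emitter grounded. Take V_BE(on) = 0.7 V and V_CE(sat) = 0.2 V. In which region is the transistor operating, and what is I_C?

Assume active: I_B = (4.2 − 0.7)/15 = 0.233 mA, giving I_C = β·I_B = 46.7 mA.
But then V_CE = 5.8 − 46.7×4.7 = -214 V < V_CE(sat) = 0.2 V — impossible in the active region.
So the transistor is saturated. With V_CE = 0.2 V, I_C = (V_CC − 0.2)/R_C = 5.6/4.7 = 1.19 mA.
Check: β·I_B = 46.7 mA > I_C = 1.19 mA, confirming saturation.

saturation; I_C ≈ 1.2 mA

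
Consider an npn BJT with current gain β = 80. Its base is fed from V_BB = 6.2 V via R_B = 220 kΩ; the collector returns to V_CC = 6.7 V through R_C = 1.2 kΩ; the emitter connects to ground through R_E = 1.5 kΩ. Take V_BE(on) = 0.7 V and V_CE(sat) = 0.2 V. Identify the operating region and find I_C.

active; I_C ≈ 1.3 mA

Assume active. Base-emitter loop: I_B = (V_BB − V_BE)/(R_B + (β+1)R_E) = (6.2 − 0.7)/(220 + 81×1.5) = 0.0161 mA.
I_C = β·I_B = 80×0.0161 = 1.29 mA.
V_CE = V_CC − I_C·R_C − I_E·R_E = 6.7 − 1.29×1.2 − 1.3×1.5 = 3.2 V > V_CE(sat), so the active-region assumption holds.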